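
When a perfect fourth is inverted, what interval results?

P5

Inverted interval numbers add to nine, so a fourth pairs with a fifth (4 + 5 = 9).
Quality inverts too: perfect stays perfect. That makes the inversion a perfect fifth.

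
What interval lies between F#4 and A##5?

F to A spans three letter names (F-G-A), plus an octave: a tenth.
The major tenth is 16 semitones; here we have 17, one semitone wider: augmented.
(Equivalently, a compound augmented third: an augmented third plus an octave.)

augmented 10th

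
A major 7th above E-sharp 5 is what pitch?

Seven letter names up from E: D.
Moving 11 semitones up from E#5 (the size of a major seventh) reaches D##6.

D-double-sharp 6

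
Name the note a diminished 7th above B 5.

The seventh takes the letter from B up to A.
A diminished seventh spans 9 semitones, so from B5 the target pitch is Ab6.

A flat 6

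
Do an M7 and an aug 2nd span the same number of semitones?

A major seventh is 11 semitones but an augmented second is 3 semitones — different sizes.

No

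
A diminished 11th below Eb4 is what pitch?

B2

Four letters down from E (plus an octave) reaches B.
A diminished eleventh is 16 semitones; 16 semitones down from Eb4 gives B2.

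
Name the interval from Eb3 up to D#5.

augmented fourteenth

E to D spans seven letter names (E-F-G-A-B-C-D), plus an octave: a fourteenth.
A major fourteenth would be 23 semitones; Eb3 to D#5 is 24, one semitone wider, so the interval is augmented.
(Equivalently, a compound augmented seventh: an augmented seventh plus an octave.)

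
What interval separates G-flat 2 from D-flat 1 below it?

Descending from Gb2 to Db1 is the same interval as ascending Db1 to Gb2.
D to G spans four letter names (D-E-F-G), plus an octave, so the interval is some kind of eleventh.
Db1 to Gb2 is 17 semitones, matching the perfect eleventh exactly, so the quality is perfect.
(Equivalently, a compound perfect fourth: a perfect fourth plus an octave.)

perfect 11th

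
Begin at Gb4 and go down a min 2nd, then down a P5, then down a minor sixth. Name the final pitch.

D3

Gb4 down a minor second → F4 (1 semitone).
A perfect fifth down from F4 is Bb3.
Bb3 down a minor sixth → D3 (8 semitones).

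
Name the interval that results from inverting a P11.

First reduce the compound perfect eleventh to its simple form, a perfect fourth.
Interval numbers invert to sum to nine: 4 + 5 = 9, so a fourth inverts to a fifth.
The quality also flips — perfect stays perfect — giving a perfect fifth.

perfect 5th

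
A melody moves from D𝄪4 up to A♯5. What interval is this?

D to A spans five letter names (D-E-F-G-A), plus an octave — that makes it a twelfth of some quality.
A perfect twelfth would be 19 semitones; D##4 to A#5 is 18, one semitone narrower, so the interval is diminished.
(Equivalently, a compound diminished fifth: a diminished fifth plus an octave.)

diminished 12th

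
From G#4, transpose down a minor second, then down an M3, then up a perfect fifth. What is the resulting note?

A#4

G#4 down a minor second → F##4 (1 semitone).
F##4 down a major third → D#4 (4 semitones).
A perfect fifth up from D#4 is A#4.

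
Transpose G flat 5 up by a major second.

Two letter names up from G: A.
A major second is 2 semitones; 2 semitones up from Gb5 gives Ab5.

A flat 5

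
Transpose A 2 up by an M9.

The ninth's letter: A up two letter names plus an octave → B.
Moving 14 semitones up from A2 (the size of a major ninth) reaches B3.

B 3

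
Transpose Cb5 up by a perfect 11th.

Fb6

The eleventh's letter: C up four letter names plus an octave → F.
Moving 17 semitones up from Cb5 (the size of a perfect eleventh) reaches Fb6.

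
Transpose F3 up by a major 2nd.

G3

Two letter names up from F: G.
A major second spans 2 semitones, so from F3 the target pitch is G3.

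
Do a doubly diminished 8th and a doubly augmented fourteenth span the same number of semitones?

No

10 semitones (doubly diminished octave) vs 25 semitones (doubly augmented fourteenth): not equal.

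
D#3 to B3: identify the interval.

minor sixth

D to B spans six letter names (D-E-F-G-A-B): a sixth.
A major sixth would be 9 semitones, but D#3 to B3 is 8 — one semitone narrower, making it a minor sixth.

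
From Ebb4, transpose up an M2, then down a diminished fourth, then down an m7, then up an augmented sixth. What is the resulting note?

B#3

Ebb4 up a major second → Fb4 (2 semitones).
Fb4 down a diminished fourth → C4 (4 semitones).
Down a minor seventh from C4: D3 (10 semitones down).
Up an augmented sixth from D3: B#3 (10 semitones up).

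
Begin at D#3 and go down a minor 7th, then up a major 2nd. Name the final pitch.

D#3 down a minor seventh → E#2 (10 semitones).
Up a major second from E#2: F##2 (2 semitones up).

F##2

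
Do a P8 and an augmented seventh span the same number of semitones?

A perfect octave spans 12 semitones, and an augmented seventh also spans 12 semitones — they're enharmonic.

Yes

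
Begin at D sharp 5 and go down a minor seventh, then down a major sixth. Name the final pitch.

D#5 down a minor seventh → E#4 (10 semitones).
Down a major sixth from E#4: G#3 (9 semitones down).

G sharp 3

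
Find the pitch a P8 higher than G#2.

An octave keeps the letter name G, an octave up from G.
A perfect octave spans 12 semitones, so from G#2 the target pitch is G#3.

G#3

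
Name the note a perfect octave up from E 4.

An octave keeps the letter name E, an octave up from E.
Moving 12 semitones up from E4 (the size of a perfect octave) reaches E5.

E 5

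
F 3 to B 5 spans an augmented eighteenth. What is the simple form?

augmented 4th

Each octave removed subtracts seven from the number: 18 − 14 = 4.
That makes an augmented eighteenth a compound augmented fourth — 2 octaves plus an augmented fourth.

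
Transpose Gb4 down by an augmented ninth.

Counting two letter names plus an octave down from G lands on F.
Moving 15 semitones down from Gb4 (the size of an augmented ninth) reaches Fbb3.

Fbb3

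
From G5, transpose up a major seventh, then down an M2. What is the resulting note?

G5 up a major seventh → F#6 (11 semitones).
A major second down from F#6 is E6.

E6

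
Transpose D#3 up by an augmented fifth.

A##3

Five letter names up from D: A.
Moving 8 semitones up from D#3 (the size of an augmented fifth) reaches A##3.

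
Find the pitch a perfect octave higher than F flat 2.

An octave keeps the letter name F, an octave up from F.
A perfect octave spans 12 semitones, so from Fb2 the target pitch is Fb3.

F flat 3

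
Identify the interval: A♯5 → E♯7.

A to E spans five letter names (A-B-C-D-E), plus an octave: a twelfth.
A#5 to E#7 is 19 semitones, matching the perfect twelfth exactly, so the quality is perfect.
(Equivalently, a compound perfect fifth: a perfect fifth plus an octave.)

perfect 12th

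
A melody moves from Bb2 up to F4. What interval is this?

P12

B to F spans five letter names (B-C-D-E-F), plus an octave: a twelfth.
Bb2 to F4 is 19 semitones, matching the perfect twelfth exactly, so the quality is perfect.
(Equivalently, a compound perfect fifth: a perfect fifth plus an octave.)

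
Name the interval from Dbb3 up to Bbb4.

D to B spans six letter names (D-E-F-G-A-B), plus an octave — that makes it a thirteenth of some quality.
Counting semitones, Dbb3→Bbb4 is 21, which is the major thirteenth.
(Equivalently, a compound major sixth: a major sixth plus an octave.)

M13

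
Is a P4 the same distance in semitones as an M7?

No

A perfect fourth is 5 semitones but a major seventh is 11 semitones — different sizes.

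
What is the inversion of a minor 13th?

First reduce the compound minor thirteenth to its simple form, a minor sixth.
Interval numbers invert to sum to nine: 6 + 3 = 9, so a sixth inverts to a third.
Quality inverts too: minor becomes major. That makes the inversion a major third.

major third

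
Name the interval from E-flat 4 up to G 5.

M10

E to G spans three letter names (E-F-G), plus an octave: a tenth.
The major tenth spans 16 semitones, and Eb4 to G5 is exactly 16 semitones — so this is a major tenth.
(Equivalently, a compound major third: a major third plus an octave.)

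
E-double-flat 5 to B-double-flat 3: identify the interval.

Descending from Ebb5 to Bbb3 is the same interval as ascending Bbb3 to Ebb5.
B to E spans four letter names (B-C-D-E), plus an octave — that makes it an eleventh of some quality.
Bbb3 to Ebb5 is 17 semitones, matching the perfect eleventh exactly, so the quality is perfect.
(Equivalently, a compound perfect fourth: a perfect fourth plus an octave.)

perfect 11th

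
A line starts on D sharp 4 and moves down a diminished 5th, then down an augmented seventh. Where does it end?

A 2

A diminished fifth down from D#4 is G##3.
Down an augmented seventh from G##3: A2 (12 semitones down).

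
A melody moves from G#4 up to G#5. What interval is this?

G to G is the same letter name, plus an octave: an octave.
G#4 to G#5 is 12 semitones, matching the perfect octave exactly, so the quality is perfect.

perfect 8th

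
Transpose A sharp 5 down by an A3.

Three letter names down from A: F.
An augmented third is 5 semitones; 5 semitones down from A#5 gives F5.

F 5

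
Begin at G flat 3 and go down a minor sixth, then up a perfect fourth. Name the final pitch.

E flat 3

Gb3 down a minor sixth → Bb2 (8 semitones).
Bb2 up a perfect fourth → Eb3 (5 semitones).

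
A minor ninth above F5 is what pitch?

Counting two letter names plus an octave up from F lands on G.
A minor ninth is 13 semitones; 13 semitones up from F5 gives Gb6.

Gb6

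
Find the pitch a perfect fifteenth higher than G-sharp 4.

For a fifteenth the letter name doesn't change: still G, two octaves up.
Moving 24 semitones up from G#4 (the size of a perfect fifteenth) reaches G#6.

G-sharp 6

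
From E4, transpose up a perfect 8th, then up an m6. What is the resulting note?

C6

A perfect octave up from E4 is E5.
Up a minor sixth from E5: C6 (8 semitones up).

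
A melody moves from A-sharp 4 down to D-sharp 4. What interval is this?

perfect fifth

Descending from A#4 to D#4 is the same interval as ascending D#4 to A#4.
D to A spans five letter names (D-E-F-G-A) — that makes it a fifth of some quality.
The perfect fifth spans 7 semitones, and D#4 to A#4 is exactly 7 semitones — so this is a perfect fifth.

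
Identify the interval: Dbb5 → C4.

diminished ninth

Descending from Dbb5 to C4 is the same interval as ascending C4 to Dbb5.
C to D spans two letter names (C-D), plus an octave, so the interval is some kind of ninth.
A major ninth would be 14 semitones; C4 to Dbb5 is 12, two semitones narrower, so the interval is diminished.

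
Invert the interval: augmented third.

diminished sixth

The rule of nine gives the new number: 9 − 3 = 6, so a third becomes a sixth.
Quality inverts too: augmented becomes diminished. That makes the inversion a diminished sixth.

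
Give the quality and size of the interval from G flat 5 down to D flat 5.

Descending from Gb5 to Db5 is the same interval as ascending Db5 to Gb5.
D to G spans four letter names (D-E-F-G): a fourth.
Counting semitones, Db5→Gb5 is 5, which is the perfect fourth.

perfect 4th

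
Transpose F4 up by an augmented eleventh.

B5

The eleventh's letter: F up four letter names plus an octave → B.
An augmented eleventh spans 18 semitones, so from F4 the target pitch is B5.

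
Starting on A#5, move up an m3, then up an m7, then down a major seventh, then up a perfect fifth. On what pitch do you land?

G6

Up a minor third from A#5: C#6 (3 semitones up).
A minor seventh up from C#6 is B6.
A major seventh down from B6 is C6.
C6 up a perfect fifth → G6 (7 semitones).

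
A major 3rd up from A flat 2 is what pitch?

Counting three letter names up from A lands on C.
Moving 4 semitones up from Ab2 (the size of a major third) reaches C3.

C 3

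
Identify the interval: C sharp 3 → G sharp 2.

Descending from C#3 to G#2 is the same interval as ascending G#2 to C#3.
G to C spans four letter names (G-A-B-C): a fourth.
The perfect fourth spans 5 semitones, and G#2 to C#3 is exactly 5 semitones — so this is a perfect fourth.

perfect fourth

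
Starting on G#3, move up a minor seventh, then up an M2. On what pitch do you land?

G#4

A minor seventh up from G#3 is F#4.
F#4 up a major second → G#4 (2 semitones).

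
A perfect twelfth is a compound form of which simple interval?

Each octave removed subtracts seven from the number: 12 − 7 = 5.
That makes a perfect twelfth a compound perfect fifth — an octave plus a perfect fifth.

perfect 5th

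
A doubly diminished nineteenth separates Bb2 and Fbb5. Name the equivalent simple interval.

dd5

Each octave removed subtracts seven from the number: 19 − 14 = 5.
Quality carries through unchanged, so the simple form is a doubly diminished fifth.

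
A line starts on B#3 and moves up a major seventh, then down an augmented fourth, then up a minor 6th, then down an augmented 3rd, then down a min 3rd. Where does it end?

F4

A major seventh up from B#3 is A##4.
Down an augmented fourth from A##4: E#4 (6 semitones down).
E#4 up a minor sixth → C#5 (8 semitones).
Down an augmented third from C#5: Ab4 (5 semitones down).
A minor third down from Ab4 is F4.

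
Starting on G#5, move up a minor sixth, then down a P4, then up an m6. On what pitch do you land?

A minor sixth up from G#5 is E6.
E6 down a perfect fourth → B5 (5 semitones).
A minor sixth up from B5 is G6.

G6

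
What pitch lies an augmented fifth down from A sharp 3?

The fifth takes the letter from A down to D.
An augmented fifth is 8 semitones; 8 semitones down from A#3 gives D3.

D 3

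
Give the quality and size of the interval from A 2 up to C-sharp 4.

major tenth

A to C spans three letter names (A-B-C), plus an octave: a tenth.
A2 to C#4 is 16 semitones, matching the major tenth exactly, so the quality is major.
(Equivalently, a compound major third: a major third plus an octave.)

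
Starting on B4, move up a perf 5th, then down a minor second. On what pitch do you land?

E#5

B4 up a perfect fifth → F#5 (7 semitones).
F#5 down a minor second → E#5 (1 semitone).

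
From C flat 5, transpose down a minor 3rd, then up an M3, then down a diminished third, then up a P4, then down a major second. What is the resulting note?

C sharp 5

Down a minor third from Cb5: Ab4 (3 semitones down).
A major third up from Ab4 is C5.
C5 down a diminished third → A#4 (2 semitones).
A#4 up a perfect fourth → D#5 (5 semitones).
D#5 down a major second → C#5 (2 semitones).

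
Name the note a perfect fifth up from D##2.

Five letter names up from D: A.
A perfect fifth spans 7 semitones, so from D##2 the target pitch is A##2.

A##2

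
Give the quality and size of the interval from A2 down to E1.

perfect eleventh

Descending from A2 to E1 is the same interval as ascending E1 to A2.
E to A spans four letter names (E-F-G-A), plus an octave, so the interval is some kind of eleventh.
E1 to A2 is 17 semitones, matching the perfect eleventh exactly, so the quality is perfect.
(Equivalently, a compound perfect fourth: a perfect fourth plus an octave.)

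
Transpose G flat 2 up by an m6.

Six letter names up from G: E.
Moving 8 semitones up from Gb2 (the size of a minor sixth) reaches Ebb3.

E double-flat 3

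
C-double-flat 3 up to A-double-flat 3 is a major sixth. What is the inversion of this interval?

The rule of nine gives the new number: 9 − 6 = 3, so a sixth becomes a third.
And major becomes minor under inversion, so we get a minor third.

minor third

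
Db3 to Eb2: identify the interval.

minor 7th

Descending from Db3 to Eb2 is the same interval as ascending Eb2 to Db3.
E to D spans seven letter names (E-F-G-A-B-C-D), so the interval is some kind of seventh.
A major seventh would be 11 semitones, but Eb2 to Db3 is 10 — one semitone narrower, making it a minor seventh.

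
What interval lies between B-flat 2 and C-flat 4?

minor ninth

B to C spans two letter names (B-C), plus an octave, so the interval is some kind of ninth.
Bb2 to Cb4 is 13 semitones, a half step short of the major ninth (14), so this is minor.
(Equivalently, a compound minor second: a minor second plus an octave.)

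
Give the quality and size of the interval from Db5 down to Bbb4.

Descending from Db5 to Bbb4 is the same interval as ascending Bbb4 to Db5.
B to D spans three letter names (B-C-D) — that makes it a third of some quality.
Bbb4 to Db5 is 4 semitones, matching the major third exactly, so the quality is major.

major 3rd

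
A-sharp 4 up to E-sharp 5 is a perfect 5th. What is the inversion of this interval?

perfect 4th

Inverted interval numbers add to nine, so a fifth pairs with a fourth (5 + 4 = 9).
And perfect stays perfect under inversion, so we get a perfect fourth.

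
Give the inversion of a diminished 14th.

augmented second

First reduce the compound diminished fourteenth to its simple form, a diminished seventh.
Inverted interval numbers add to nine, so a seventh pairs with a second (7 + 2 = 9).
Quality inverts too: diminished becomes augmented. That makes the inversion an augmented second.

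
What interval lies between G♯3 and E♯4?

major sixth

G to E spans six letter names (G-A-B-C-D-E): a sixth.
G#3 to E#4 is 9 semitones, matching the major sixth exactly, so the quality is major.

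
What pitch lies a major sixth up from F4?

Six letter names up from F: D.
A major sixth is 9 semitones; 9 semitones up from F4 gives D5.

D5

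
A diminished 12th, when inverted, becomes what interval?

First reduce the compound diminished twelfth to its simple form, a diminished fifth.
Inverted interval numbers add to nine, so a fifth pairs with a fourth (5 + 4 = 9).
And diminished becomes augmented under inversion, so we get an augmented fourth.

augmented 4th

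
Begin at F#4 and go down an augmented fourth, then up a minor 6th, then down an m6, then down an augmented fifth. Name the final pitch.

Down an augmented fourth from F#4: C4 (6 semitones down).
Up a minor sixth from C4: Ab4 (8 semitones up).
A minor sixth down from Ab4 is C4.
C4 down an augmented fifth → Fb3 (8 semitones).

Fb3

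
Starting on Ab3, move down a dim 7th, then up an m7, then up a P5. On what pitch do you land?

A diminished seventh down from Ab3 is B2.
B2 up a minor seventh → A3 (10 semitones).
Up a perfect fifth from A3: E4 (7 semitones up).

E4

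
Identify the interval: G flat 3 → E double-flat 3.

Descending from Gb3 to Ebb3 is the same interval as ascending Ebb3 to Gb3.
E to G spans three letter names (E-F-G), so the interval is some kind of third.
Ebb3 to Gb3 is 4 semitones, matching the major third exactly, so the quality is major.

major third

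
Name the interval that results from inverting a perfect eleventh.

perfect fifth

First reduce the compound perfect eleventh to its simple form, a perfect fourth.
Interval numbers invert to sum to nine: 4 + 5 = 9, so a fourth inverts to a fifth.
And perfect stays perfect under inversion, so we get a perfect fifth.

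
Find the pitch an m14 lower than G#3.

The fourteenth's letter: G down seven letter names plus an octave → A.
A minor fourteenth is 22 semitones; 22 semitones down from G#3 gives A#1.

A#1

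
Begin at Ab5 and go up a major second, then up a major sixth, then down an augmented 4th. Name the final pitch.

Ab5 up a major second → Bb5 (2 semitones).
Up a major sixth from Bb5: G6 (9 semitones up).
An augmented fourth down from G6 is Db6.

Db6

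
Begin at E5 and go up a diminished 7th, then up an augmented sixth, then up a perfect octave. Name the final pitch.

E5 up a diminished seventh → Db6 (9 semitones).
Db6 up an augmented sixth → B6 (10 semitones).
B6 up a perfect octave → B7 (12 semitones).

B7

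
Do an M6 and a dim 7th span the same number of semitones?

A major sixth = 9 semitones = a diminished seventh; enharmonically equal.

Yes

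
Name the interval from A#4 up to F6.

A to F spans six letter names (A-B-C-D-E-F), plus an octave: a thirteenth.
A major thirteenth would be 21 semitones; A#4 to F6 is 19, two semitones narrower, so the interval is diminished.
(Equivalently, a compound diminished sixth: a diminished sixth plus an octave.)

diminished 13th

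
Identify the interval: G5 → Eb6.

G to E spans six letter names (G-A-B-C-D-E) — that makes it a sixth of some quality.
At 8 semitones, G5→Eb6 falls one short of a major sixth: minor.

minor 6th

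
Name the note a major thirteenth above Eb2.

C4

Six letters up from E (plus an octave) reaches C.
A major thirteenth spans 21 semitones, so from Eb2 the target pitch is C4.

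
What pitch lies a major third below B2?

G2

Three letter names down from B: G.
A major third spans 4 semitones, so from B2 the target pitch is G2.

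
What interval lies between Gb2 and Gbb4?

G to G is the same letter name, plus 2 octaves: a fifteenth.
The perfect fifteenth is 24 semitones; here we have 23, one semitone narrower: diminished.
(Equivalently, a compound diminished octave: a diminished octave plus an octave.)

d15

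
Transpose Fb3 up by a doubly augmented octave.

F#4

The letter stays F (same as the start), shifted an octave up.
A doubly augmented octave spans 14 semitones, so from Fb3 the target pitch is F#4.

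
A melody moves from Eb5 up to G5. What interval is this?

M3

E to G spans three letter names (E-F-G), so the interval is some kind of third.
Counting semitones, Eb5→G5 is 4, which is the major third.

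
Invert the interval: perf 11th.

First reduce the compound perfect eleventh to its simple form, a perfect fourth.
The rule of nine gives the new number: 9 − 4 = 5, so a fourth becomes a fifth.
The quality also flips — perfect stays perfect — giving a perfect fifth.

perfect 5th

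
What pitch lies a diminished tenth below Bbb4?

G3

Three letters down from B (plus an octave) reaches G.
A diminished tenth is 14 semitones; 14 semitones down from Bbb4 gives G3.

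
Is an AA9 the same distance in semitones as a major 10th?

Yes

A doubly augmented ninth = 16 semitones = a major tenth; enharmonically equal.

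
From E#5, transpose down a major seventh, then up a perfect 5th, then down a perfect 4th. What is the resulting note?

A major seventh down from E#5 is F#4.
Up a perfect fifth from F#4: C#5 (7 semitones up).
Down a perfect fourth from C#5: G#4 (5 semitones down).

G#4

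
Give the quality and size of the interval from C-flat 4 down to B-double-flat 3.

major second

Descending from Cb4 to Bbb3 is the same interval as ascending Bbb3 to Cb4.
B to C spans two letter names (B-C): a second.
Counting semitones, Bbb3→Cb4 is 2, which is the major second.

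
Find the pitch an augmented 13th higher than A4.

Counting six letter names plus an octave up from A lands on F.
An augmented thirteenth is 22 semitones; 22 semitones up from A4 gives F##6.

F##6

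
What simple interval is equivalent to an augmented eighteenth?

Subtracting seven from the interval number removes an octave: 18 − 14 = 4.
Quality carries through unchanged, so the simple form is an augmented fourth.

A4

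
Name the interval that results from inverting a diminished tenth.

augmented sixth

First reduce the compound diminished tenth to its simple form, a diminished third.
The rule of nine gives the new number: 9 − 3 = 6, so a third becomes a sixth.
The quality also flips — diminished becomes augmented — giving an augmented sixth.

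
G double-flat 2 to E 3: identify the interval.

doubly augmented sixth

G to E spans six letter names (G-A-B-C-D-E) — that makes it a sixth of some quality.
The major sixth is 9 semitones; here we have 11, two semitones wider: doubly augmented.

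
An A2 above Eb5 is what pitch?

The second takes the letter from E up to F.
An augmented second is 3 semitones; 3 semitones up from Eb5 gives F#5.

F#5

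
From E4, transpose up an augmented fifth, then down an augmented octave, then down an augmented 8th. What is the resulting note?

E4 up an augmented fifth → B#4 (8 semitones).
B#4 down an augmented octave → B3 (13 semitones).
An augmented octave down from B3 is Bb2.

Bb2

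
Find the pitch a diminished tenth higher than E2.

The tenth's letter: E up three letter names plus an octave → G.
Moving 14 semitones up from E2 (the size of a diminished tenth) reaches Gb3.

Gb3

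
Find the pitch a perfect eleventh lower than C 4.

G 2

Counting four letter names plus an octave down from C lands on G.
A perfect eleventh is 17 semitones; 17 semitones down from C4 gives G2.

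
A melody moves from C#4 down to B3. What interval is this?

Descending from C#4 to B3 is the same interval as ascending B3 to C#4.
B to C spans two letter names (B-C) — that makes it a second of some quality.
Counting semitones, B3→C#4 is 2, which is the major second.

M2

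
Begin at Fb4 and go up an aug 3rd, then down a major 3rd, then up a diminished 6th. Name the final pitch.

Dbb5

Fb4 up an augmented third → A4 (5 semitones).
A4 down a major third → F4 (4 semitones).
A diminished sixth up from F4 is Dbb5.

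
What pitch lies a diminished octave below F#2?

An octave keeps the letter name F, an octave down from F.
Moving 11 semitones down from F#2 (the size of a diminished octave) reaches F##1.

F##1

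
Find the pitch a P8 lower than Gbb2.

The letter stays G (same as the start), shifted an octave down.
A perfect octave is 12 semitones; 12 semitones down from Gbb2 gives Gbb1.

Gbb1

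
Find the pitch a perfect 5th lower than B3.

E3

Counting five letter names down from B lands on E.
Moving 7 semitones down from B3 (the size of a perfect fifth) reaches E3.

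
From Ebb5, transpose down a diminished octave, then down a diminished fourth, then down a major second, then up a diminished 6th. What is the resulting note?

Fb4

A diminished octave down from Ebb5 is Eb4.
Eb4 down a diminished fourth → B3 (4 semitones).
Down a major second from B3: A3 (2 semitones down).
A3 up a diminished sixth → Fb4 (7 semitones).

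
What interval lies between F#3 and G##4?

F to G spans two letter names (F-G), plus an octave, so the interval is some kind of ninth.
The major ninth is 14 semitones; here we have 15, one semitone wider: augmented.
(Equivalently, a compound augmented second: an augmented second plus an octave.)

augmented ninth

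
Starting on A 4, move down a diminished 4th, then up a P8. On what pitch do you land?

E sharp 5

Down a diminished fourth from A4: E#4 (4 semitones down).
Up a perfect octave from E#4: E#5 (12 semitones up).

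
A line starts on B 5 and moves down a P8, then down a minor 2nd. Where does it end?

A sharp 4

A perfect octave down from B5 is B4.
A minor second down from B4 is A#4.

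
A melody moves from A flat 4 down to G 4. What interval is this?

minor second

Descending from Ab4 to G4 is the same interval as ascending G4 to Ab4.
G to A spans two letter names (G-A): a second.
G4 to Ab4 is 1 semitone, a half step short of the major second (2), so this is minor.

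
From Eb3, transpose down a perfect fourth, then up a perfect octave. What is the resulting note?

Eb3 down a perfect fourth → Bb2 (5 semitones).
Up a perfect octave from Bb2: Bb3 (12 semitones up).

Bb3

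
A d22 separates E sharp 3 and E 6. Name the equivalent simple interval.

diminished octave

Take out 2 octaves (14 from the number): 22 − 14 = 8.
That makes a diminished twenty-second a compound diminished octave — 2 octaves plus a diminished octave.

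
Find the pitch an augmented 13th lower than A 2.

C flat 1

Six letters down from A (plus an octave) reaches C.
An augmented thirteenth spans 22 semitones, so from A2 the target pitch is Cb1.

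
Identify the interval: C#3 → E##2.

d6

Descending from C#3 to E##2 is the same interval as ascending E##2 to C#3.
E to C spans six letter names (E-F-G-A-B-C) — that makes it a sixth of some quality.
The major sixth is 9 semitones; here we have 7, two semitones narrower: diminished.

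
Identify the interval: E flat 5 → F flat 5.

minor 2nd

E to F spans two letter names (E-F), so the interval is some kind of second.
Eb5 to Fb5 is 1 semitone, a half step short of the major second (2), so this is minor.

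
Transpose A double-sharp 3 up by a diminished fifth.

E sharp 4

The fifth takes the letter from A up to E.
A diminished fifth spans 6 semitones, so from A##3 the target pitch is E#4.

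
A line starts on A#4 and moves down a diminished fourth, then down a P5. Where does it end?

A#4 down a diminished fourth → E##4 (4 semitones).
E##4 down a perfect fifth → A##3 (7 semitones).

A##3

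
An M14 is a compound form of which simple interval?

Subtracting seven from the interval number removes an octave: 14 − 7 = 7.
That makes a major fourteenth a compound major seventh — an octave plus a major seventh.

major seventh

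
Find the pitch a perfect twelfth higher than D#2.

Five letters up from D (plus an octave) reaches A.
A perfect twelfth spans 19 semitones, so from D#2 the target pitch is A#3.

A#3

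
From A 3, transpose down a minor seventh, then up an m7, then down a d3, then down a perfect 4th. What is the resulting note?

C double-sharp 3

Down a minor seventh from A3: B2 (10 semitones down).
A minor seventh up from B2 is A3.
Down a diminished third from A3: F##3 (2 semitones down).
Down a perfect fourth from F##3: C##3 (5 semitones down).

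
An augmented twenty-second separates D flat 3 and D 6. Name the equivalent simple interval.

Each octave removed subtracts seven from the number: 22 − 14 = 8.
That makes an augmented twenty-second a compound augmented octave — 2 octaves plus an augmented octave.

augmented 8th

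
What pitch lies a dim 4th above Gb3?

Counting four letter names up from G lands on C.
A diminished fourth spans 4 semitones, so from Gb3 the target pitch is Cbb4.

Cbb4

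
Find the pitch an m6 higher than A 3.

F 4

Six letter names up from A: F.
Moving 8 semitones up from A3 (the size of a minor sixth) reaches F4.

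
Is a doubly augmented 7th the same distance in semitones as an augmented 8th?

Both span 13 semitones: a doubly augmented seventh and an augmented octave are the same chromatic distance.

Yes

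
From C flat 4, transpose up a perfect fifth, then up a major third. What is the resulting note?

B flat 4

A perfect fifth up from Cb4 is Gb4.
Up a major third from Gb4: Bb4 (4 semitones up).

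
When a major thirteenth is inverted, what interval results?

First reduce the compound major thirteenth to its simple form, a major sixth.
The rule of nine gives the new number: 9 − 6 = 3, so a sixth becomes a third.
Quality inverts too: major becomes minor. That makes the inversion a minor third.

minor third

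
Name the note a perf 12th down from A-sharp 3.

Five letters down from A (plus an octave) reaches D.
A perfect twelfth is 19 semitones; 19 semitones down from A#3 gives D#2.

D-sharp 2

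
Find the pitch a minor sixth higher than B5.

Six letter names up from B: G.
A minor sixth is 8 semitones; 8 semitones up from B5 gives G6.

G6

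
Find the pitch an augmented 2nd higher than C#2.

D##2

The second takes the letter from C up to D.
An augmented second is 3 semitones; 3 semitones up from C#2 gives D##2.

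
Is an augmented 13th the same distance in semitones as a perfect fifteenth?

No

22 semitones (augmented thirteenth) vs 24 semitones (perfect fifteenth): not equal.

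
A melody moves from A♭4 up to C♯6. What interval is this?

A to C spans three letter names (A-B-C), plus an octave — that makes it a tenth of some quality.
Ab4 to C#6 spans 17 semitones — one semitone wider than the major tenth (16) — giving an augmented tenth.
(Equivalently, a compound augmented third: an augmented third plus an octave.)

augmented tenth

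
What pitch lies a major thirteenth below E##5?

G##3

Counting six letter names plus an octave down from E lands on G.
Moving 21 semitones down from E##5 (the size of a major thirteenth) reaches G##3.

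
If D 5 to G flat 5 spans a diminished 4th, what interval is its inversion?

augmented 5th

Inverted interval numbers add to nine, so a fourth pairs with a fifth (4 + 5 = 9).
Quality inverts too: diminished becomes augmented. That makes the inversion an augmented fifth.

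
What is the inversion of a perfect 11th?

First reduce the compound perfect eleventh to its simple form, a perfect fourth.
The rule of nine gives the new number: 9 − 4 = 5, so a fourth becomes a fifth.
And perfect stays perfect under inversion, so we get a perfect fifth.

perfect fifth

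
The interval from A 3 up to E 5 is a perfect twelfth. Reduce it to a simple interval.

Each octave removed subtracts seven from the number: 12 − 7 = 5.
Quality carries through unchanged, so the simple form is a perfect fifth.

perfect fifth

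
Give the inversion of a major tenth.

First reduce the compound major tenth to its simple form, a major third.
Inverted interval numbers add to nine, so a third pairs with a sixth (3 + 6 = 9).
And major becomes minor under inversion, so we get a minor sixth.

minor 6th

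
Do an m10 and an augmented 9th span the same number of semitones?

Yes

A minor tenth spans 15 semitones, and an augmented ninth also spans 15 semitones — they're enharmonic.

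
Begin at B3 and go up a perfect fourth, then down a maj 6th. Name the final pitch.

G3

Up a perfect fourth from B3: E4 (5 semitones up).
E4 down a major sixth → G3 (9 semitones).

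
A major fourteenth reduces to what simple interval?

Subtracting seven from the interval number removes an octave: 14 − 7 = 7.
That makes a major fourteenth a compound major seventh — an octave plus a major seventh.

major seventh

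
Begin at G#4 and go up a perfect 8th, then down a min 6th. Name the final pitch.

A perfect octave up from G#4 is G#5.
A minor sixth down from G#5 is B#4.

B#4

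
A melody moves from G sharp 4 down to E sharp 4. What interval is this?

Descending from G#4 to E#4 is the same interval as ascending E#4 to G#4.
E to G spans three letter names (E-F-G), so the interval is some kind of third.
A major third would be 4 semitones, but E#4 to G#4 is 3 — one semitone narrower, making it a minor third.

minor third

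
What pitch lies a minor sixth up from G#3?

E4

The sixth takes the letter from G up to E.
A minor sixth spans 8 semitones, so from G#3 the target pitch is E4.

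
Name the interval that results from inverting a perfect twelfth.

First reduce the compound perfect twelfth to its simple form, a perfect fifth.
Inverted interval numbers add to nine, so a fifth pairs with a fourth (5 + 4 = 9).
And perfect stays perfect under inversion, so we get a perfect fourth.

perfect 4th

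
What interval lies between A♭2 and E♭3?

perfect fifth

A to E spans five letter names (A-B-C-D-E), so the interval is some kind of fifth.
Counting semitones, Ab2→Eb3 is 7, which is the perfect fifth.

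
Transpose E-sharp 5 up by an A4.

A-double-sharp 5

Counting four letter names up from E lands on A.
An augmented fourth spans 6 semitones, so from E#5 the target pitch is A##5.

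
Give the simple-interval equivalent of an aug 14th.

A7

Subtracting seven from the interval number removes an octave: 14 − 7 = 7.
So an augmented fourteenth is an octave plus an augmented seventh. The quality is unchanged.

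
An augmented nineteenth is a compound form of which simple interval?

augmented fifth

Take out 2 octaves (14 from the number): 19 − 14 = 5.
So an augmented nineteenth is 2 octaves plus an augmented fifth. The quality is unchanged.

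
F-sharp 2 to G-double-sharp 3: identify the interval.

F to G spans two letter names (F-G), plus an octave, so the interval is some kind of ninth.
A major ninth would be 14 semitones; F#2 to G##3 is 15, one semitone wider, so the interval is augmented.
(Equivalently, a compound augmented second: an augmented second plus an octave.)

augmented ninth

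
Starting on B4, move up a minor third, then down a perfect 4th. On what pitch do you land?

A minor third up from B4 is D5.
D5 down a perfect fourth → A4 (5 semitones).

A4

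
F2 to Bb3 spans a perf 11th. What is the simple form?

Each octave removed subtracts seven from the number: 11 − 7 = 4.
That makes a perfect eleventh a compound perfect fourth — an octave plus a perfect fourth.

perfect fourth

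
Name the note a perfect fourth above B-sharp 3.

Four letter names up from B: E.
A perfect fourth is 5 semitones; 5 semitones up from B#3 gives E#4.

E-sharp 4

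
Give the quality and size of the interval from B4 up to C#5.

B to C spans two letter names (B-C): a second.
B4 to C#5 is 2 semitones, matching the major second exactly, so the quality is major.

major second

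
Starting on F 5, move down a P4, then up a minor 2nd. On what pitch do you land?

D flat 5

A perfect fourth down from F5 is C5.
C5 up a minor second → Db5 (1 semitone).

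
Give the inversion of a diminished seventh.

Interval numbers invert to sum to nine: 7 + 2 = 9, so a seventh inverts to a second.
Quality inverts too: diminished becomes augmented. That makes the inversion an augmented second.

A2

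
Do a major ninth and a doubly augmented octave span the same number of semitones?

A major ninth = 14 semitones = a doubly augmented octave; enharmonically equal.

Yes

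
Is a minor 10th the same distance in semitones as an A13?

No

A minor tenth spans 15 semitones; an augmented thirteenth spans 22 semitones. They differ by 7.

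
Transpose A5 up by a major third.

C#6

Counting three letter names up from A lands on C.
A major third is 4 semitones; 4 semitones up from A5 gives C#6.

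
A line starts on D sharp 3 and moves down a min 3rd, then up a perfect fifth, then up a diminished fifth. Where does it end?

C sharp 4

A minor third down from D#3 is B#2.
Up a perfect fifth from B#2: F##3 (7 semitones up).
F##3 up a diminished fifth → C#4 (6 semitones).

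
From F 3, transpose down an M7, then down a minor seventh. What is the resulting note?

A flat 1

F3 down a major seventh → Gb2 (11 semitones).
A minor seventh down from Gb2 is Ab1.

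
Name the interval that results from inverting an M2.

minor seventh

The rule of nine gives the new number: 9 − 2 = 7, so a second becomes a seventh.
The quality also flips — major becomes minor — giving a minor seventh.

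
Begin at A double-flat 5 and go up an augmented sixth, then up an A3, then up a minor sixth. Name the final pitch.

Abb5 up an augmented sixth → F6 (10 semitones).
An augmented third up from F6 is A#6.
Up a minor sixth from A#6: F#7 (8 semitones up).

F sharp 7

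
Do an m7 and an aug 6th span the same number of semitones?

Both span 10 semitones: a minor seventh and an augmented sixth are the same chromatic distance.

Yes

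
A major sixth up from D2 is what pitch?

B2

Counting six letter names up from D lands on B.
Moving 9 semitones up from D2 (the size of a major sixth) reaches B2.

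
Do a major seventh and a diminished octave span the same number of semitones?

Yes

A major seventh spans 11 semitones, and a diminished octave also spans 11 semitones — they're enharmonic.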